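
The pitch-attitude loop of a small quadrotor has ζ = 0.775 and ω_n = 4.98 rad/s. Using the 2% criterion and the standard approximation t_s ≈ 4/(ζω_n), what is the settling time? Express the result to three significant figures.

t_s ≈ 4/(ζω_n) = 4/(0.775 × 4.98) = 1.04 s.

t_s ≈ 1.04 s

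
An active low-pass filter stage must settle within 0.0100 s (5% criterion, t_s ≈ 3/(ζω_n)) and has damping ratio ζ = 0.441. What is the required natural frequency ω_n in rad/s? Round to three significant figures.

Rearranging t_s ≈ 3/(ζω_n) gives ω_n = 3/(ζ·t_s) = 3/(0.441 × 0.0100) = 680 rad/s.

ω_n ≈ 680 rad/s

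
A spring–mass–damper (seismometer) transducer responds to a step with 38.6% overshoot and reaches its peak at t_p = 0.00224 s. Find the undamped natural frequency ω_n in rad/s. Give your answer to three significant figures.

ω_n ≈ 1470 rad/s

ζ from %OS: ζ = |ln 0.386|/√(π²+ln²0.386) = 0.290.
t_p = π/ω_d ⇒ ω_d = 1400 rad/s; then ω_n = ω_d/√(1−ζ²) = 1470 rad/s.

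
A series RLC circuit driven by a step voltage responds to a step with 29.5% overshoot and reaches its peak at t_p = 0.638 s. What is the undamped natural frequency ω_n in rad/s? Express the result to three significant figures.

ζ from %OS: ζ = |ln 0.295|/√(π²+ln²0.295) = 0.362.
t_p = π/ω_d ⇒ ω_d = 4.92 rad/s; then ω_n = ω_d/√(1−ζ²) = 5.28 rad/s.

ω_n ≈ 5.28 rad/s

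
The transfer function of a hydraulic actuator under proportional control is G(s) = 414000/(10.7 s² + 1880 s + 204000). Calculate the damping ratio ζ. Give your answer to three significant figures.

Dividing through by 10.7: denominator becomes s² + 175.7 s + 19070.
So ω_n = √19070 = 138 rad/s and ζ = 175.7/(2·138) = 0.636.

ζ ≈ 0.636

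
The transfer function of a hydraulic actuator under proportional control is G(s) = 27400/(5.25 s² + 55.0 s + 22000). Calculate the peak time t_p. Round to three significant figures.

t_p ≈ 0.0487 s

Dividing through by 5.25: denominator becomes s² + 10.48 s + 4190.
So ω_n = √4190 = 64.7 rad/s and ζ = 10.48/(2·64.7) = 0.0809.
ω_d = ω_n√(1−ζ²) = 64.5 rad/s. t_p = π/ω_d = 0.0487 s.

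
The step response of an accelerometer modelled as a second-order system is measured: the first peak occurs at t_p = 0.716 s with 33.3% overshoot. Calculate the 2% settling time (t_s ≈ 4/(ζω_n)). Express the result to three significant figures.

t_s ≈ 2.60 s

The overshoot fixes ζ = −ln(OS)/√(π²+ln²(OS)) = 0.330.
t_p = π/ω_d ⇒ ω_d = 4.39 rad/s; then ω_n = ω_d/√(1−ζ²) = 4.65 rad/s.
t_s ≈ 4/(ζω_n) = 4/(0.330·4.65) = 2.60 s.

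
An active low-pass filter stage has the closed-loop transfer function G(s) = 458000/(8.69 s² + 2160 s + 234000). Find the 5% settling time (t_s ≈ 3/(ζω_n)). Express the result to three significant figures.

Dividing through by 8.69: denominator becomes s² + 248.6 s + 26930.
So ω_n = √26930 = 164 rad/s and ζ = 248.6/(2·164) = 0.757.
t_s ≈ 3/(ζω_n) = 0.0241 s.

t_s ≈ 0.0241 s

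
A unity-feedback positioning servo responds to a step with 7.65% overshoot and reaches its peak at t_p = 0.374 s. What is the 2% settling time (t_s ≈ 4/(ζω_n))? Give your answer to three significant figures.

t_s ≈ 0.582 s

From the overshoot, ζ = −ln(OS)/√(π²+ln²(OS)) = 0.633.
From t_p = π/ω_d, ω_d = π/0.374 = 8.40 rad/s, so ω_n = ω_d/√(1−ζ²) = 10.9 rad/s.
t_s ≈ 4/(ζω_n) = 4/(0.633·10.9) = 0.582 s.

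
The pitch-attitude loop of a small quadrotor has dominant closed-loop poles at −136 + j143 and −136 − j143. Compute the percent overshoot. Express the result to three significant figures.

%OS ≈ 5.04%

The poles are at −σ ± jω_d with σ = 136 and ω_d = 143, so ω_n = √(σ²+ω_d²) = 197 rad/s and ζ = σ/ω_n = 0.689.
%OS = 100 e^{−πζ/√(1−ζ²)} with ζ = 0.689 gives 5.04%.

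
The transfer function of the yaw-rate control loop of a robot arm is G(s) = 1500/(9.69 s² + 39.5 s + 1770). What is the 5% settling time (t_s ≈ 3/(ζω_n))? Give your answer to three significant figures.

Dividing through by 9.69: denominator becomes s² + 4.076 s + 182.7.
So ω_n = √182.7 = 13.5 rad/s and ζ = 4.076/(2·13.5) = 0.151.
t_s ≈ 3/(ζω_n) = 1.47 s.

t_s ≈ 1.47 s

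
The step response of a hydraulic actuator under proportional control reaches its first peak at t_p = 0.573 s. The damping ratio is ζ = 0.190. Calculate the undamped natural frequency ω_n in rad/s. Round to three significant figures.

Peak time t_p = π/ω_d, so ω_d = π/t_p = π/0.573 = 5.48 rad/s.
ω_n = ω_d/√(1−ζ²) = 5.48/√0.964 = 5.58 rad/s.

ω_n ≈ 5.58 rad/s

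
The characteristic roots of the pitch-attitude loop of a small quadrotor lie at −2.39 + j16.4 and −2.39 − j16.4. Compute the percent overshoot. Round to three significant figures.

The poles are at −σ ± jω_d with σ = 2.39 and ω_d = 16.4, so ω_n = √(σ²+ω_d²) = 16.6 rad/s and ζ = σ/ω_n = 0.144.
%OS = 100 e^{−πζ/√(1−ζ²)} with ζ = 0.144 gives 63.3%.

%OS ≈ 63.3%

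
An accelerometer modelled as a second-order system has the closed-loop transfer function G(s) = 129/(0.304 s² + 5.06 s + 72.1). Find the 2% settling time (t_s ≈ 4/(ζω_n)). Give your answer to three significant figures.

t_s ≈ 0.481 s

Dividing through by 0.304: denominator becomes s² + 16.64 s + 237.2.
So ω_n = √237.2 = 15.4 rad/s and ζ = 16.64/(2·15.4) = 0.540.
t_s ≈ 4/(ζω_n) = 0.481 s.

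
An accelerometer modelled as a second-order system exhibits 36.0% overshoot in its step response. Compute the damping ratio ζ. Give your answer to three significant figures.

ζ ≈ 0.309

ζ = −ln(OS)/√(π² + (ln OS)²). With OS = 0.360, ln OS = −1.022 and ζ = 1.022/3.304 = 0.309.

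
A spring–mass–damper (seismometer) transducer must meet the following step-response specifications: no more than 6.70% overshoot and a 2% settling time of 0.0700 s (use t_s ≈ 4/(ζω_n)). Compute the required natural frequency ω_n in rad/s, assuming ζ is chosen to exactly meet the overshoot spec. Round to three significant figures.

From %OS = 100·exp(−πζ/√(1−ζ²)), invert to get ζ = −ln(OS)/√(π² + ln²(OS)) with OS = 0.0670.
−ln 0.0670 = 2.703, so ζ = 2.703/√(π² + 7.307) = 0.652.
Then ω_n = 4/(ζ t_s) = 4/(0.652 × 0.0700) = 87.6 rad/s.

ω_n ≈ 87.6 rad/s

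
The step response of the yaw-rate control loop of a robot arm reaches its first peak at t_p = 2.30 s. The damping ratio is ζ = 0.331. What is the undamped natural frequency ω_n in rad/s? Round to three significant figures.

Peak time t_p = π/ω_d, so ω_d = π/t_p = π/2.30 = 1.37 rad/s.
ω_n = ω_d/√(1−ζ²) = 1.37/√0.890 = 1.45 rad/s.

ω_n ≈ 1.45 rad/s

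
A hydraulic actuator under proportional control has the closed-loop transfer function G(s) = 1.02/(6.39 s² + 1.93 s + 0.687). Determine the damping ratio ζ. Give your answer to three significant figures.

ζ ≈ 0.461

Dividing through by 6.39: denominator becomes s² + 0.3020 s + 0.1075.
So ω_n = √0.1075 = 0.328 rad/s and ζ = 0.3020/(2·0.328) = 0.461.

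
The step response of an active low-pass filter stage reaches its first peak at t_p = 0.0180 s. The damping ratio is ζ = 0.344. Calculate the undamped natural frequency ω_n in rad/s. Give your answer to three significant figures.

Peak time t_p = π/ω_d, so ω_d = π/t_p = π/0.0180 = 175 rad/s.
ω_n = ω_d/√(1−ζ²) = 175/√0.882 = 186 rad/s.

ω_n ≈ 186 rad/s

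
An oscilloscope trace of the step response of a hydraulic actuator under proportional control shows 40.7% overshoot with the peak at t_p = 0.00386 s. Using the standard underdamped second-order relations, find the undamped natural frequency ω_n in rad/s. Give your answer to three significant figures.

ω_n ≈ 847 rad/s

From the overshoot, ζ = −ln(OS)/√(π²+ln²(OS)) = 0.275.
t_p = π/ω_d ⇒ ω_d = 814 rad/s; then ω_n = ω_d/√(1−ζ²) = 847 rad/s.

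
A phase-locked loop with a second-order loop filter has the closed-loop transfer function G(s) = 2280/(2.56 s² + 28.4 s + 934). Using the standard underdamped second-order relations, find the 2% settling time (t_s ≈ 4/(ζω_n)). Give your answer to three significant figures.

Dividing through by 2.56: denominator becomes s² + 11.09 s + 364.8.
So ω_n = √364.8 = 19.1 rad/s and ζ = 11.09/(2·19.1) = 0.290.
t_s ≈ 4/(ζω_n) = 0.721 s.

t_s ≈ 0.721 s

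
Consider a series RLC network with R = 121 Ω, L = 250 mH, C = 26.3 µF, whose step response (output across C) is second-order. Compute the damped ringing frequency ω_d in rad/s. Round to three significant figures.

ω_d ≈ 306 rad/s

For a series RLC circuit (capacitor voltage as output), ω_n = 1/√(LC) = 1/√(250 mH · 26.3 µF) = 390 rad/s.
ζ = (R/2)·√(C/L) = (121/2)·√(26.3 µF/250 mH) = 0.621.
ω_d = 390·√(1 − 0.621²) = 306 rad/s.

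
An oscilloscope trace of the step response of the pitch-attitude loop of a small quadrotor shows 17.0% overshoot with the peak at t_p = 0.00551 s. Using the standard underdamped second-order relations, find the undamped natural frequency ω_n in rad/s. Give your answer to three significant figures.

From the overshoot, ζ = −ln(OS)/√(π²+ln²(OS)) = 0.491.
t_p = π/ω_d ⇒ ω_d = 570 rad/s; then ω_n = ω_d/√(1−ζ²) = 655 rad/s.

ω_n ≈ 655 rad/s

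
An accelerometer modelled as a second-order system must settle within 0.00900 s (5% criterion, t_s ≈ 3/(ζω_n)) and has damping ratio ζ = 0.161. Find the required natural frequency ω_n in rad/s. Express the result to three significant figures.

ω_n ≈ 2070 rad/s

Rearranging t_s ≈ 3/(ζω_n) gives ω_n = 3/(ζ·t_s) = 3/(0.161 × 0.00900) = 2070 rad/s.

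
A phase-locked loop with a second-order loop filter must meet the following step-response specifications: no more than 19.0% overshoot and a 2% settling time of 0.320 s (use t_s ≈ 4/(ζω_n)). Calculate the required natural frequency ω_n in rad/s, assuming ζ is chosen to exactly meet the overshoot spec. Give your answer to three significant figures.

ζ = −ln(OS)/√(π² + (ln OS)²). With OS = 0.190, ln OS = −1.661 and ζ = 1.661/3.554 = 0.467.
Then ω_n = 4/(ζ t_s) = 4/(0.467 × 0.320) = 26.7 rad/s.

ω_n ≈ 26.7 rad/s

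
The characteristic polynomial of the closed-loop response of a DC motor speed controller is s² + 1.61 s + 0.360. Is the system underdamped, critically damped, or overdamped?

a² − 4b = 1.2 > 0 (two distinct real roots); the system is overdamped.

overdamped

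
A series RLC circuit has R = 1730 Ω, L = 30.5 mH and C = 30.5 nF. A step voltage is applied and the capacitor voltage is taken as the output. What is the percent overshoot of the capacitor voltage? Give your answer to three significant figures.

For a series RLC circuit (capacitor voltage as output), ω_n = 1/√(LC) = 1/√(30.5 mH · 30.5 nF) = 32800 rad/s.
ζ = (R/2)·√(C/L) = (1730/2)·√(30.5 nF/30.5 mH) = 0.865.
Overshoot: exp(−π·0.865/√(1−0.865²)) = 0.00445, i.e. 0.445%.

%OS ≈ 0.445%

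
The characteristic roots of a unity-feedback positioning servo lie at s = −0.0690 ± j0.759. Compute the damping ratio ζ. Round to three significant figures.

|pole| = ω_n = √(0.0690² + 0.759²) = 0.762 rad/s; ζ = cos θ = σ/ω_n = 0.0905.

ζ ≈ 0.0905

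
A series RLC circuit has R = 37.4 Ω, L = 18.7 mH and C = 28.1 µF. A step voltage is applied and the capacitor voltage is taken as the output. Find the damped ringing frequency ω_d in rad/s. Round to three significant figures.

For a series RLC circuit (capacitor voltage as output), ω_n = 1/√(LC) = 1/√(18.7 mH · 28.1 µF) = 1380 rad/s.
ζ = (R/2)·√(C/L) = (37.4/2)·√(28.1 µF/18.7 mH) = 0.725.
ω_d = ω_n√(1−ζ²) = 950 rad/s.

ω_d ≈ 950 rad/s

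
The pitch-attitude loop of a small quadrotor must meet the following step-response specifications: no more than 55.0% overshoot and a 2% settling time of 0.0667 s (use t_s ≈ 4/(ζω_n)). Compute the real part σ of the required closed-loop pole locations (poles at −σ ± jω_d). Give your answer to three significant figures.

The settling-time spec alone fixes σ = ζω_n = 4/t_s = 4/0.0667 = 60.0.
(Overshoot then fixes ζ = 0.187 and hence ω_d = σ·√(1−ζ²)/ζ = 315 rad/s.)

σ ≈ 60.0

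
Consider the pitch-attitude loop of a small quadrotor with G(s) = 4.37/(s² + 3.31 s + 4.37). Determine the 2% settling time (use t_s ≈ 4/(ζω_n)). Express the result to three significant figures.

Comparing the denominator to s² + 2ζω_n s + ω_n²: ω_n = √4.37 = 2.09 rad/s, and 2ζω_n = 3.31 so ζ = 3.31/(2·2.09) = 0.792.
t_s ≈ 4/(ζω_n) = 4/(0.792·2.09) = 2.42 s.

t_s ≈ 2.42 s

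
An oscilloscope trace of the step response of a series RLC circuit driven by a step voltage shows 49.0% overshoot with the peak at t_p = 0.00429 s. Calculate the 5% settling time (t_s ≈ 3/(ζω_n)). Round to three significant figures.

t_s ≈ 0.0180 s

The overshoot fixes ζ = −ln(OS)/√(π²+ln²(OS)) = 0.221.
t_p = π/ω_d ⇒ ω_d = 732 rad/s; then ω_n = ω_d/√(1−ζ²) = 751 rad/s.
t_s ≈ 3/(ζω_n) = 3/(0.221·751) = 0.0180 s.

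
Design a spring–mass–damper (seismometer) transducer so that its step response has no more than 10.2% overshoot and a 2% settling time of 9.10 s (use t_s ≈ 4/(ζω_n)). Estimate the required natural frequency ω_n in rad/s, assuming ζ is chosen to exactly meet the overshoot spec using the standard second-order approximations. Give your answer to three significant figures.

ω_n ≈ 0.748 rad/s

ζ = −ln(OS)/√(π² + (ln OS)²). With OS = 0.102, ln OS = −2.283 and ζ = 2.283/3.883 = 0.588.
Then ω_n = 4/(ζ t_s) = 4/(0.588 × 9.10) = 0.748 rad/s.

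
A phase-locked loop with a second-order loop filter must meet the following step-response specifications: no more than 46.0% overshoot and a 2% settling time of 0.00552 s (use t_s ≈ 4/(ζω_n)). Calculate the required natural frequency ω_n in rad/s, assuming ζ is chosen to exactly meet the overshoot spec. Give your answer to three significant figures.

ζ = −ln(OS)/√(π² + (ln OS)²). With OS = 0.460, ln OS = −0.7765 and ζ = 0.7765/3.236 = 0.240.
Then ω_n = 4/(ζ t_s) = 4/(0.240 × 0.00552) = 3020 rad/s.

ω_n ≈ 3020 rad/s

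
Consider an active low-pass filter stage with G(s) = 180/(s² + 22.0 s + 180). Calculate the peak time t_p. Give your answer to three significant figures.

Comparing the denominator to s² + 2ζω_n s + ω_n²: ω_n = √180 = 13.4 rad/s, and 2ζω_n = 22.0 so ζ = 22.0/(2·13.4) = 0.820.
ω_d = 13.4·√(1 − 0.820²) = 7.68 rad/s. Then t_p = π/ω_d = 0.409 s.

t_p ≈ 0.409 s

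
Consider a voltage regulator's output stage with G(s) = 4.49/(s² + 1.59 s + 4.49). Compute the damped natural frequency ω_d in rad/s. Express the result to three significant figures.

ω_d ≈ 1.96 rad/s

Matching coefficients with s² + 2ζω_n s + ω_n² gives ω_n² = 4.49 ⇒ ω_n = 2.12 rad/s, and ζ = 1.59/(2ω_n) = 0.375.
ω_d = ω_n√(1−ζ²) = 1.96 rad/s.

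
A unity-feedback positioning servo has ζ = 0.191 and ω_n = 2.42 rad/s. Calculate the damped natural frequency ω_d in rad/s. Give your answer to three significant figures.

ω_d ≈ 2.38 rad/s

ω_d = ω_n√(1−ζ²) = 2.42·√0.964 = 2.38 rad/s.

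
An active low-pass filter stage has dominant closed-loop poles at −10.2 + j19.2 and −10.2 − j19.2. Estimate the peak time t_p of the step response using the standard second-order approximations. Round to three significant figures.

t_p ≈ 0.164 s

t_p = π/ω_d with ω_d = 19.2 (the imaginary part), so t_p = 0.164 s.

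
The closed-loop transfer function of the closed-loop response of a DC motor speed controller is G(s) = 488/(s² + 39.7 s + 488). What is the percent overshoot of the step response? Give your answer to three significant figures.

%OS ≈ 0.161%

Comparing the denominator to s² + 2ζω_n s + ω_n²: ω_n = √488 = 22.1 rad/s, and 2ζω_n = 39.7 so ζ = 39.7/(2·22.1) = 0.899.
%OS = 100·exp(−πζ/√(1−ζ²)) = 0.161%.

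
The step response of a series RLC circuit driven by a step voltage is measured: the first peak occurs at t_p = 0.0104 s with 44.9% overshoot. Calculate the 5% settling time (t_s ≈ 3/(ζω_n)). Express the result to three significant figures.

t_s ≈ 0.0390 s

The overshoot fixes ζ = −ln(OS)/√(π²+ln²(OS)) = 0.247.
From t_p = π/ω_d, ω_d = π/0.0104 = 302 rad/s, so ω_n = ω_d/√(1−ζ²) = 312 rad/s.
t_s ≈ 3/(ζω_n) = 3/(0.247·312) = 0.0390 s.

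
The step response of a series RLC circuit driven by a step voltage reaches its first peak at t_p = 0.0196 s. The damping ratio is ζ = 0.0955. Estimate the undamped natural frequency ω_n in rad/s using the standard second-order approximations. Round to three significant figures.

Peak time t_p = π/ω_d, so ω_d = π/t_p = π/0.0196 = 160 rad/s.
ω_n = ω_d/√(1−ζ²) = 160/√0.991 = 161 rad/s.

ω_n ≈ 161 rad/s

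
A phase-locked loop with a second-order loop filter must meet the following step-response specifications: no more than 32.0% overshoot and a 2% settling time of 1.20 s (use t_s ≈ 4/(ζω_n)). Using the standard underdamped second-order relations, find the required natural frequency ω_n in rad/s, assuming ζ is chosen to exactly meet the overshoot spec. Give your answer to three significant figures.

From %OS = 100·exp(−πζ/√(1−ζ²)), invert to get ζ = −ln(OS)/√(π² + ln²(OS)) with OS = 0.320.
−ln 0.320 = 1.139, so ζ = 1.139/√(π² + 1.298) = 0.341.
Then ω_n = 4/(ζ t_s) = 4/(0.341 × 1.20) = 9.78 rad/s.

ω_n ≈ 9.78 rad/s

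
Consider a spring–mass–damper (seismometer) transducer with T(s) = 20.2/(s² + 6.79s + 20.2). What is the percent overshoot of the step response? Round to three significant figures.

%OS ≈ 2.67%

ω_n = √20.2 = 4.49 rad/s; ζ = 6.79/(2·4.49) = 0.755.
%OS = 100 e^{−πζ/√(1−ζ²)} with ζ = 0.755 gives 2.67%.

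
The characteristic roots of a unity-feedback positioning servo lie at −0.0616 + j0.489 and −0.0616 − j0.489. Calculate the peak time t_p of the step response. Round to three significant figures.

t_p = π/ω_d with ω_d = 0.489 (the imaginary part), so t_p = 6.42 s.

t_p ≈ 6.42 s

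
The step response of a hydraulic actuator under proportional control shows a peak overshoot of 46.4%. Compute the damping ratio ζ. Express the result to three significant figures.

ζ ≈ 0.237

From %OS = 100·exp(−πζ/√(1−ζ²)), invert to get ζ = −ln(OS)/√(π² + ln²(OS)) with OS = 0.464.
−ln 0.464 = 0.7679, so ζ = 0.7679/√(π² + 0.5896) = 0.237.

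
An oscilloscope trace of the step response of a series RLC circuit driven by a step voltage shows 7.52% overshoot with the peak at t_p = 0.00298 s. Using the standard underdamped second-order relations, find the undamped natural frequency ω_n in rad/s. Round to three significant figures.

ζ from %OS: ζ = |ln 0.0752|/√(π²+ln²0.0752) = 0.636.
t_p = π/ω_d ⇒ ω_d = 1050 rad/s; then ω_n = ω_d/√(1−ζ²) = 1370 rad/s.

ω_n ≈ 1370 rad/s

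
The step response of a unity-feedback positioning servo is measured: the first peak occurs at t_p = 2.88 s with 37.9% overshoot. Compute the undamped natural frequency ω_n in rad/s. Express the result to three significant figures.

ω_n ≈ 1.14 rad/s

ζ from %OS: ζ = |ln 0.379|/√(π²+ln²0.379) = 0.295.
From t_p = π/ω_d, ω_d = π/2.88 = 1.09 rad/s, so ω_n = ω_d/√(1−ζ²) = 1.14 rad/s.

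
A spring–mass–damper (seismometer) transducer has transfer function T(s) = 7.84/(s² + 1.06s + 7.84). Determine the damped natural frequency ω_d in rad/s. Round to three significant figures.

ω_n = √7.84 = 2.80 rad/s; ζ = 1.06/(2·2.80) = 0.189.
The damped frequency ω_d = ω_n√(1−ζ²) = 2.75 rad/s.

ω_d ≈ 2.75 rad/s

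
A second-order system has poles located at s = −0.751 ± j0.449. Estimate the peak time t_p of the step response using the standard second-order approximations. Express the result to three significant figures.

t_p ≈ 7.00 s

t_p = π/ω_d with ω_d = 0.449 (the imaginary part), so t_p = 7.00 s.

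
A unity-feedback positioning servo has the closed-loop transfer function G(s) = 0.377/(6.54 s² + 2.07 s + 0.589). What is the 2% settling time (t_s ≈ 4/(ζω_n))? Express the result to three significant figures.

Dividing through by 6.54: denominator becomes s² + 0.3165 s + 0.09006.
So ω_n = √0.09006 = 0.300 rad/s and ζ = 0.3165/(2·0.300) = 0.527.
t_s ≈ 4/(ζω_n) = 25.3 s.

t_s ≈ 25.3 s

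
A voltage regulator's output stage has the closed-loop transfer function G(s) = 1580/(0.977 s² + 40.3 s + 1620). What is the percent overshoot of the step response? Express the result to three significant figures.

%OS ≈ 15.8%

Dividing through by 0.977: denominator becomes s² + 41.25 s + 1658.
So ω_n = √1658 = 40.7 rad/s and ζ = 41.25/(2·40.7) = 0.506.
Overshoot: exp(−π·0.506/√(1−0.506²)) = 0.158, i.e. 15.8%.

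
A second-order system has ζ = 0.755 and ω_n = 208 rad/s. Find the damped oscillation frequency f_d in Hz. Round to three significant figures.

f_d ≈ 21.7 Hz

ω_d = ω_n√(1−ζ²) = 208·√0.430 = 136 rad/s.
f_d = ω_d/(2π) = 21.7 Hz.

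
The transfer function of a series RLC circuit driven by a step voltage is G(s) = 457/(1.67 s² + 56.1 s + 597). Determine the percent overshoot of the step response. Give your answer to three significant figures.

%OS ≈ 0.229%

Dividing through by 1.67: denominator becomes s² + 33.59 s + 357.5.
So ω_n = √357.5 = 18.9 rad/s and ζ = 33.59/(2·18.9) = 0.888.
%OS = 100·exp(−πζ/√(1−ζ²)) = 0.229%.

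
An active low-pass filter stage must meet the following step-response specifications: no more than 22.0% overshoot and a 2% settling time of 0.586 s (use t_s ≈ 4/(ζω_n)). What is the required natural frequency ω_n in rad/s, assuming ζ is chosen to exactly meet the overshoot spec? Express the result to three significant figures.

From %OS = 100·exp(−πζ/√(1−ζ²)), invert to get ζ = −ln(OS)/√(π² + ln²(OS)) with OS = 0.220.
−ln 0.220 = 1.514, so ζ = 1.514/√(π² + 2.293) = 0.434.
From t_s ≈ 4/(ζω_n): ω_n = 4/(ζ·t_s) = 4/(0.434·0.586) = 15.7 rad/s.

ω_n ≈ 15.7 rad/s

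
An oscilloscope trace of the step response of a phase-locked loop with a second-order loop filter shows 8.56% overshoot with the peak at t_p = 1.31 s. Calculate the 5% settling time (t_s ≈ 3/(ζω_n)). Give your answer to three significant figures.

t_s ≈ 1.60 s

The overshoot fixes ζ = −ln(OS)/√(π²+ln²(OS)) = 0.616.
From t_p = π/ω_d, ω_d = π/1.31 = 2.40 rad/s, so ω_n = ω_d/√(1−ζ²) = 3.04 rad/s.
t_s ≈ 3/(ζω_n) = 3/(0.616·3.04) = 1.60 s.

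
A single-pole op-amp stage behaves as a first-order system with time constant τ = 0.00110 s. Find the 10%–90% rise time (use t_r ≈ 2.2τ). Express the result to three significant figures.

t_r ≈ 2.2τ = 0.00242 s.

t_r ≈ 0.00242 s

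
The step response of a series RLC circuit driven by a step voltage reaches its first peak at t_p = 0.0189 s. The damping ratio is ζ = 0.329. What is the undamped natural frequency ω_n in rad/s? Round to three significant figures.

Peak time t_p = π/ω_d, so ω_d = π/t_p = π/0.0189 = 166 rad/s.
ω_n = ω_d/√(1−ζ²) = 166/√0.892 = 176 rad/s.

ω_n ≈ 176 rad/s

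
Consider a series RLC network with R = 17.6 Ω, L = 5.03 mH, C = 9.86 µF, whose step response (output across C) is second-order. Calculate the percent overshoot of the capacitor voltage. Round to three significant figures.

For a series RLC circuit (capacitor voltage as output), ω_n = 1/√(LC) = 1/√(5.03 mH · 9.86 µF) = 4490 rad/s.
ζ = (R/2)·√(C/L) = (17.6/2)·√(9.86 µF/5.03 mH) = 0.390.
%OS = 100·exp(−πζ/√(1−ζ²)) = 26.5%.

%OS ≈ 26.5%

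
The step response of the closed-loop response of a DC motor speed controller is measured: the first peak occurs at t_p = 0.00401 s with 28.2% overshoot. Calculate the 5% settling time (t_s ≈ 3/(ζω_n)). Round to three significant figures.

t_s ≈ 0.00950 s

From the overshoot, ζ = −ln(OS)/√(π²+ln²(OS)) = 0.374.
t_p = π/ω_d ⇒ ω_d = 783 rad/s; then ω_n = ω_d/√(1−ζ²) = 845 rad/s.
t_s ≈ 3/(ζω_n) = 3/(0.374·845) = 0.00950 s.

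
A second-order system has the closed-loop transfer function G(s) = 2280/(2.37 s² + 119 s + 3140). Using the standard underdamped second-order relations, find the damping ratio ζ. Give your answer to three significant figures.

Dividing through by 2.37: denominator becomes s² + 50.21 s + 1325.
So ω_n = √1325 = 36.4 rad/s and ζ = 50.21/(2·36.4) = 0.690.

ζ ≈ 0.690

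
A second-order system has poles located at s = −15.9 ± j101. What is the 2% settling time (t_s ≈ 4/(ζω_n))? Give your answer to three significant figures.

t_s ≈ 0.252 s

For poles at −σ ± jω_d, ζω_n = σ = 15.9, so t_s ≈ 4/σ = 0.252 s.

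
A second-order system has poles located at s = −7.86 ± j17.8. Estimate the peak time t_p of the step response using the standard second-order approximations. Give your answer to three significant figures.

t_p = π/ω_d with ω_d = 17.8 (the imaginary part), so t_p = 0.176 s.

t_p ≈ 0.176 s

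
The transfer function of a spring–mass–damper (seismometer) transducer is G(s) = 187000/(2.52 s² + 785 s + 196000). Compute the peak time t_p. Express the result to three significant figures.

Dividing through by 2.52: denominator becomes s² + 311.5 s + 77780.
So ω_n = √77780 = 279 rad/s and ζ = 311.5/(2·279) = 0.558.
The damped frequency ω_d = ω_n√(1−ζ²) = 231 rad/s. t_p = π/ω_d = 0.0136 s.

t_p ≈ 0.0136 s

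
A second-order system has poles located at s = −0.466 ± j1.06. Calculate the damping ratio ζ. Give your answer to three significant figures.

ζ ≈ 0.402

The poles are at −σ ± jω_d with σ = 0.466 and ω_d = 1.06, so ω_n = √(σ²+ω_d²) = 1.16 rad/s and ζ = σ/ω_n = 0.402.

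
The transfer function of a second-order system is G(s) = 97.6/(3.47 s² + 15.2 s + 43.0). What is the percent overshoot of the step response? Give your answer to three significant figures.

%OS ≈ 8.24%

Dividing through by 3.47: denominator becomes s² + 4.380 s + 12.39.
So ω_n = √12.39 = 3.52 rad/s and ζ = 4.380/(2·3.52) = 0.622.
%OS = 100·exp(−πζ/√(1−ζ²)) = 8.24%.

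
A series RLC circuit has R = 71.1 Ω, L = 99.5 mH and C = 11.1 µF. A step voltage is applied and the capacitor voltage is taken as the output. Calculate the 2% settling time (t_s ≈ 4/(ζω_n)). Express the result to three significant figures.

t_s ≈ 0.0112 s

For a series RLC circuit (capacitor voltage as output), ω_n = 1/√(LC) = 1/√(99.5 mH · 11.1 µF) = 952 rad/s.
ζ = (R/2)·√(C/L) = (71.1/2)·√(11.1 µF/99.5 mH) = 0.375.
t_s ≈ 4/(ζω_n) = 0.0112 s.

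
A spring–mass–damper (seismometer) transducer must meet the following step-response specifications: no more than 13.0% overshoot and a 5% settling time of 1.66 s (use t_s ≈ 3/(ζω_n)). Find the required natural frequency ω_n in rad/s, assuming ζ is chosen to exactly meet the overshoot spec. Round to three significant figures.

ζ = −ln(OS)/√(π² + (ln OS)²). With OS = 0.130, ln OS = −2.040 and ζ = 2.040/3.746 = 0.545.
Then ω_n = 3/(ζ t_s) = 3/(0.545 × 1.66) = 3.32 rad/s.

ω_n ≈ 3.32 rad/s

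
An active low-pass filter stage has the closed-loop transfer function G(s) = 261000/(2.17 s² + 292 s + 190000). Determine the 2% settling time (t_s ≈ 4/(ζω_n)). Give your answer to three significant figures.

t_s ≈ 0.0595 s

Dividing through by 2.17: denominator becomes s² + 134.6 s + 87560.
So ω_n = √87560 = 296 rad/s and ζ = 134.6/(2·296) = 0.227.
t_s ≈ 4/(ζω_n) = 0.0595 s.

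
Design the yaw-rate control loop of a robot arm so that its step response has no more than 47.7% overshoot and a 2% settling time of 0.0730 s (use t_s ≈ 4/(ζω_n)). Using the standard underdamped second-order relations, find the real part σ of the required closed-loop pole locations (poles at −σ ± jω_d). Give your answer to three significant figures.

σ ≈ 54.8

The settling-time spec alone fixes σ = ζω_n = 4/t_s = 4/0.0730 = 54.8.
(Overshoot then fixes ζ = 0.229 and hence ω_d = σ·√(1−ζ²)/ζ = 233 rad/s.)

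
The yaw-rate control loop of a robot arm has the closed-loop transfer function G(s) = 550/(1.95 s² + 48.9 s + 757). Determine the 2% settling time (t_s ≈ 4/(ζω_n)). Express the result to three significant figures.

Dividing through by 1.95: denominator becomes s² + 25.08 s + 388.2.
So ω_n = √388.2 = 19.7 rad/s and ζ = 25.08/(2·19.7) = 0.636.
t_s ≈ 4/(ζω_n) = 0.319 s.

t_s ≈ 0.319 s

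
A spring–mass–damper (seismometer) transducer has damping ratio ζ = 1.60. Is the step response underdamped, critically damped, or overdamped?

overdamped

Since ζ = 1.60 > 1, the system is overdamped.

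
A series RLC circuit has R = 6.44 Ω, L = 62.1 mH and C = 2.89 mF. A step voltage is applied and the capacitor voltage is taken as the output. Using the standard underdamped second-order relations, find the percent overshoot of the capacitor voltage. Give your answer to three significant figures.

For a series RLC circuit (capacitor voltage as output), ω_n = 1/√(LC) = 1/√(62.1 mH · 2.89 mF) = 74.6 rad/s.
ζ = (R/2)·√(C/L) = (6.44/2)·√(2.89 mF/62.1 mH) = 0.695.
%OS = 100 e^{−πζ/√(1−ζ²)} with ζ = 0.695 gives 4.81%.

%OS ≈ 4.81%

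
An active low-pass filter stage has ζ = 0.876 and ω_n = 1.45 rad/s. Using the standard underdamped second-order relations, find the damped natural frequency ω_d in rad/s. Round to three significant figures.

ω_d = ω_n√(1−ζ²) = 1.45·√0.233 = 0.699 rad/s.

ω_d ≈ 0.699 rad/s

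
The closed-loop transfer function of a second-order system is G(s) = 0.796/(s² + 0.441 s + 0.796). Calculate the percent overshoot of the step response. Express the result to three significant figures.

%OS ≈ 44.9%

Comparing the denominator to s² + 2ζω_n s + ω_n²: ω_n = √0.796 = 0.892 rad/s, and 2ζω_n = 0.441 so ζ = 0.441/(2·0.892) = 0.247.
%OS = 100·exp(−πζ/√(1−ζ²)) = 44.9%.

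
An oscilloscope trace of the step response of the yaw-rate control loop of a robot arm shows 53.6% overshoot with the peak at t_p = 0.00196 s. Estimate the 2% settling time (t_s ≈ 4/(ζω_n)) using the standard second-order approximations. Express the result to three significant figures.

From the overshoot, ζ = −ln(OS)/√(π²+ln²(OS)) = 0.195.
From t_p = π/ω_d, ω_d = π/0.00196 = 1600 rad/s, so ω_n = ω_d/√(1−ζ²) = 1630 rad/s.
t_s ≈ 4/(ζω_n) = 4/(0.195·1630) = 0.0126 s.

t_s ≈ 0.0126 s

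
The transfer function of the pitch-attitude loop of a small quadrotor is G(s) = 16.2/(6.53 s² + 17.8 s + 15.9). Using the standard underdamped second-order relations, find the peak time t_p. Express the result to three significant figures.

Dividing through by 6.53: denominator becomes s² + 2.726 s + 2.435.
So ω_n = √2.435 = 1.56 rad/s and ζ = 2.726/(2·1.56) = 0.873.
ω_d = ω_n√(1−ζ²) = 0.760 rad/s. t_p = π/ω_d = 4.13 s.

t_p ≈ 4.13 s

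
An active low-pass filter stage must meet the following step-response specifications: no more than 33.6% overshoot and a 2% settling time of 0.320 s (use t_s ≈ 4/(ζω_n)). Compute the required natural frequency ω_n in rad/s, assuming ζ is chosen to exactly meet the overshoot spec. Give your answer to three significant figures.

Inverting the overshoot relation: ζ = |ln 0.336|/√(π² + ln²0.336) = 0.328.
Then ω_n = 4/(ζ t_s) = 4/(0.328 × 0.320) = 38.1 rad/s.

ω_n ≈ 38.1 rad/s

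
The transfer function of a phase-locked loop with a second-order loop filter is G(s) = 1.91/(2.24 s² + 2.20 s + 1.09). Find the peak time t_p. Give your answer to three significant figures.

Dividing through by 2.24: denominator becomes s² + 0.9821 s + 0.4866.
So ω_n = √0.4866 = 0.698 rad/s and ζ = 0.9821/(2·0.698) = 0.704.
ω_d = ω_n√(1−ζ²) = 0.495 rad/s. t_p = π/ω_d = 6.34 s.

t_p ≈ 6.34 s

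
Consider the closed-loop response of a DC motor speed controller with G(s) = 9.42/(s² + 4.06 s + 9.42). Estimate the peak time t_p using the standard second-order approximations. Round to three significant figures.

t_p ≈ 1.36 s

Matching coefficients with s² + 2ζω_n s + ω_n² gives ω_n² = 9.42 ⇒ ω_n = 3.07 rad/s, and ζ = 4.06/(2ω_n) = 0.661.
ω_d = 3.07·√(1 − 0.661²) = 2.30 rad/s. Then t_p = π/ω_d = 1.36 s.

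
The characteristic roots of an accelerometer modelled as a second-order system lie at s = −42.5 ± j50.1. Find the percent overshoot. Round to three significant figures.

%OS ≈ 6.96%

|pole| = ω_n = √(42.5² + 50.1²) = 65.7 rad/s; ζ = cos θ = σ/ω_n = 0.647.
Overshoot: exp(−π·0.647/√(1−0.647²)) = 0.0696, i.e. 6.96%.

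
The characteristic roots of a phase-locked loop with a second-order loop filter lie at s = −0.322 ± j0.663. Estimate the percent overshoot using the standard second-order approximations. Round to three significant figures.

With σ = 0.322, ω_d = 0.663: ω_n = √(σ²+ω_d²) = 0.737 rad/s, ζ = σ/ω_n = 0.437.
%OS = 100·exp(−πζ/√(1−ζ²)) = 21.7%.

%OS ≈ 21.7%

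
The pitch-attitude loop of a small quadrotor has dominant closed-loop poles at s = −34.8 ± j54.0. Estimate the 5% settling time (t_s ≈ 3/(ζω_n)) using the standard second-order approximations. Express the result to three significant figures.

t_s ≈ 0.0862 s

For poles at −σ ± jω_d, ζω_n = σ = 34.8, so t_s ≈ 3/σ = 0.0862 s.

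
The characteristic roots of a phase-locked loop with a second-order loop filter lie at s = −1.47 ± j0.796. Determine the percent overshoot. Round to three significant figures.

|pole| = ω_n = √(1.47² + 0.796²) = 1.67 rad/s; ζ = cos θ = σ/ω_n = 0.879.
Overshoot: exp(−π·0.879/√(1−0.879²)) = 0.00302, i.e. 0.302%.

%OS ≈ 0.302%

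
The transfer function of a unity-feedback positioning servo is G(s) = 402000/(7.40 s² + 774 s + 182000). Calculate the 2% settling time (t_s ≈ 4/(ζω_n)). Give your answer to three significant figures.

t_s ≈ 0.0765 s

Dividing through by 7.40: denominator becomes s² + 104.6 s + 24590.
So ω_n = √24590 = 157 rad/s and ζ = 104.6/(2·157) = 0.333.
t_s ≈ 4/(ζω_n) = 0.0765 s.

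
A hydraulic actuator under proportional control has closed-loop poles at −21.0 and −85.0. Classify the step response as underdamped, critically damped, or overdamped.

Since the poles are distinct, negative and real, the response is overdamped.

overdamped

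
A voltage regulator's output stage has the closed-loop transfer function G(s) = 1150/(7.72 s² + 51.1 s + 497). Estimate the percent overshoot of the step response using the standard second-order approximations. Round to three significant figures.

%OS ≈ 24.1%

Dividing through by 7.72: denominator becomes s² + 6.619 s + 64.38.
So ω_n = √64.38 = 8.02 rad/s and ζ = 6.619/(2·8.02) = 0.412.
Overshoot: exp(−π·0.412/√(1−0.412²)) = 0.241, i.e. 24.1%.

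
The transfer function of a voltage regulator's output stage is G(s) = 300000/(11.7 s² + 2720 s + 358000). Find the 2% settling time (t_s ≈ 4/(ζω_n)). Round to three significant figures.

Dividing through by 11.7: denominator becomes s² + 232.5 s + 30600.
So ω_n = √30600 = 175 rad/s and ζ = 232.5/(2·175) = 0.665.
t_s ≈ 4/(ζω_n) = 0.0344 s.

t_s ≈ 0.0344 s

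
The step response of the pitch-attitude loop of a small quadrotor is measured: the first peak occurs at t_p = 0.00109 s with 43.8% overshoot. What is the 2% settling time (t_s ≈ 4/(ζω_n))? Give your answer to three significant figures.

t_s ≈ 0.00528 s

From the overshoot, ζ = −ln(OS)/√(π²+ln²(OS)) = 0.254.
t_p = π/ω_d ⇒ ω_d = 2880 rad/s; then ω_n = ω_d/√(1−ζ²) = 2980 rad/s.
t_s ≈ 4/(ζω_n) = 4/(0.254·2980) = 0.00528 s.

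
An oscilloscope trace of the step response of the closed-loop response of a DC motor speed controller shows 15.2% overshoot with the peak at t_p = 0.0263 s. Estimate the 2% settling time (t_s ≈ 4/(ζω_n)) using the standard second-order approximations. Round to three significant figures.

t_s ≈ 0.0558 s

From the overshoot, ζ = −ln(OS)/√(π²+ln²(OS)) = 0.514.
t_p = π/ω_d ⇒ ω_d = 119 rad/s; then ω_n = ω_d/√(1−ζ²) = 139 rad/s.
t_s ≈ 4/(ζω_n) = 4/(0.514·139) = 0.0558 s.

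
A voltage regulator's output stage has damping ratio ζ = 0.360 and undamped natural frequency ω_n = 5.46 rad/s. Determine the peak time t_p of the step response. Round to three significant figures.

t_p ≈ 0.617 s

The damped frequency is ω_d = ω_n√(1−ζ²) = 5.46·√(1−0.130) = 5.09 rad/s.
Peak time t_p = π/ω_d = π/5.09 = 0.617 s.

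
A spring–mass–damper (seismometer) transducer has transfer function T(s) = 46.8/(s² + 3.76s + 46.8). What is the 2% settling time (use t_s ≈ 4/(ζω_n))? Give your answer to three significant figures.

t_s ≈ 2.13 s

ω_n = √46.8 = 6.84 rad/s; ζ = 3.76/(2·6.84) = 0.275.
t_s ≈ 4/(ζω_n) = 4/(0.275·6.84) = 2.13 s.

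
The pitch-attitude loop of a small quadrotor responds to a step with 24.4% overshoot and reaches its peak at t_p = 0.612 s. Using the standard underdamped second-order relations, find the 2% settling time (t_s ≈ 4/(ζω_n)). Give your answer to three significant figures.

t_s ≈ 1.74 s

From the overshoot, ζ = −ln(OS)/√(π²+ln²(OS)) = 0.410.
From t_p = π/ω_d, ω_d = π/0.612 = 5.13 rad/s, so ω_n = ω_d/√(1−ζ²) = 5.63 rad/s.
t_s ≈ 4/(ζω_n) = 4/(0.410·5.63) = 1.74 s.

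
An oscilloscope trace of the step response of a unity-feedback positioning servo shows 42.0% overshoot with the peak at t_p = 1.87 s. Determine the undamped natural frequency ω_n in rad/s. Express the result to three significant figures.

ω_n ≈ 1.74 rad/s

The overshoot fixes ζ = −ln(OS)/√(π²+ln²(OS)) = 0.266.
t_p = π/ω_d ⇒ ω_d = 1.68 rad/s; then ω_n = ω_d/√(1−ζ²) = 1.74 rad/s.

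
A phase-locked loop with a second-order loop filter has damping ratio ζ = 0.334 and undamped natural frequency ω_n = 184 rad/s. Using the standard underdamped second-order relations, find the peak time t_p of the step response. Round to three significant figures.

t_p ≈ 0.0181 s

The damped frequency is ω_d = ω_n√(1−ζ²) = 184·√(1−0.112) = 173 rad/s.
Peak time t_p = π/ω_d = π/173 = 0.0181 s.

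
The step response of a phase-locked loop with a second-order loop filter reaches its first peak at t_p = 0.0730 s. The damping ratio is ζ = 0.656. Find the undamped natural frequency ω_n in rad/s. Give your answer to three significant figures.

Peak time t_p = π/ω_d, so ω_d = π/t_p = π/0.0730 = 43.0 rad/s.
ω_n = ω_d/√(1−ζ²) = 43.0/√0.570 = 57.0 rad/s.

ω_n ≈ 57.0 rad/s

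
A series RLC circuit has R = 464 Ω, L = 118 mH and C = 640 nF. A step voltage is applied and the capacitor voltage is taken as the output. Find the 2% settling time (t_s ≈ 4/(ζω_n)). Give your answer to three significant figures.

t_s ≈ 0.00203 s

For a series RLC circuit (capacitor voltage as output), ω_n = 1/√(LC) = 1/√(118 mH · 640 nF) = 3640 rad/s.
ζ = (R/2)·√(C/L) = (464/2)·√(640 nF/118 mH) = 0.540.
t_s ≈ 4/(ζω_n) = 0.00203 s.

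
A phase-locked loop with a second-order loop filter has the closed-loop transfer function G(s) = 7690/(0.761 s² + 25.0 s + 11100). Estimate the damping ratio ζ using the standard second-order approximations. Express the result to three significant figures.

Dividing through by 0.761: denominator becomes s² + 32.85 s + 14590.
So ω_n = √14590 = 121 rad/s and ζ = 32.85/(2·121) = 0.136.

ζ ≈ 0.136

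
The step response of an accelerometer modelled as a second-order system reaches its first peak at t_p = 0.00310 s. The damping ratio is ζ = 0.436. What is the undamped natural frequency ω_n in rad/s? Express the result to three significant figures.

ω_n ≈ 1130 rad/s

Peak time t_p = π/ω_d, so ω_d = π/t_p = π/0.00310 = 1010 rad/s.
ω_n = ω_d/√(1−ζ²) = 1010/√0.810 = 1130 rad/s.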